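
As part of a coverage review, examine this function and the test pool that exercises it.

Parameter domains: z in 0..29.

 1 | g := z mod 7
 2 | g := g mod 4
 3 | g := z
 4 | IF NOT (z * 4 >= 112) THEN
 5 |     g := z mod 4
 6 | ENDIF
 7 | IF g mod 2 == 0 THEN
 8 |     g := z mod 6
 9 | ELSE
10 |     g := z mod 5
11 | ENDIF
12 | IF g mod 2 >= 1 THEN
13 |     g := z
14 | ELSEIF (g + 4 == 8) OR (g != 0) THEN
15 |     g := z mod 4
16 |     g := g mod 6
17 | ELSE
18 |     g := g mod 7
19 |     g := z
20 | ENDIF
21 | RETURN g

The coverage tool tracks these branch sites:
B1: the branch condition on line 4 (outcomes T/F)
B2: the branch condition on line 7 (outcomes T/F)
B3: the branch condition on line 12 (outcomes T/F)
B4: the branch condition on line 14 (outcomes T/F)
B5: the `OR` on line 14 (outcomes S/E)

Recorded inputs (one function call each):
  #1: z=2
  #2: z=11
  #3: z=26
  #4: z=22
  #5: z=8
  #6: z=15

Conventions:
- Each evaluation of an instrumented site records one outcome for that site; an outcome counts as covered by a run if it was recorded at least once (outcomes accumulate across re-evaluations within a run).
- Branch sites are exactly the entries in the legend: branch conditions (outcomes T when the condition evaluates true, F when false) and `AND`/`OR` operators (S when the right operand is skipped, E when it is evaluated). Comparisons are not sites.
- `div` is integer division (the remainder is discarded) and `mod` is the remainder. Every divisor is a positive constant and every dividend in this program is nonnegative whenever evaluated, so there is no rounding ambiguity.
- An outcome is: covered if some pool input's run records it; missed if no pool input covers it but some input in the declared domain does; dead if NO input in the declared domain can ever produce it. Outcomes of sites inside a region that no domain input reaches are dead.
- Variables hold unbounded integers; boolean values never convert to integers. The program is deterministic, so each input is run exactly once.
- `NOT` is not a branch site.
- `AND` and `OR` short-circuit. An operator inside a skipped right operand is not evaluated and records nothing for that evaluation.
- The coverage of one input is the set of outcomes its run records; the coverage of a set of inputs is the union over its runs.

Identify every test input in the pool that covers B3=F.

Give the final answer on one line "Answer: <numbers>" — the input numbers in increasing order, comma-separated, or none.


input #1 (z=2): records B3=F
input #2 (z=11): does not record B3=F
input #3 (z=26): records B3=F
input #4 (z=22): records B3=F
input #5 (z=8): records B3=F
input #6 (z=15): records B3=F
Answer: 1, 3, 4, 5, 6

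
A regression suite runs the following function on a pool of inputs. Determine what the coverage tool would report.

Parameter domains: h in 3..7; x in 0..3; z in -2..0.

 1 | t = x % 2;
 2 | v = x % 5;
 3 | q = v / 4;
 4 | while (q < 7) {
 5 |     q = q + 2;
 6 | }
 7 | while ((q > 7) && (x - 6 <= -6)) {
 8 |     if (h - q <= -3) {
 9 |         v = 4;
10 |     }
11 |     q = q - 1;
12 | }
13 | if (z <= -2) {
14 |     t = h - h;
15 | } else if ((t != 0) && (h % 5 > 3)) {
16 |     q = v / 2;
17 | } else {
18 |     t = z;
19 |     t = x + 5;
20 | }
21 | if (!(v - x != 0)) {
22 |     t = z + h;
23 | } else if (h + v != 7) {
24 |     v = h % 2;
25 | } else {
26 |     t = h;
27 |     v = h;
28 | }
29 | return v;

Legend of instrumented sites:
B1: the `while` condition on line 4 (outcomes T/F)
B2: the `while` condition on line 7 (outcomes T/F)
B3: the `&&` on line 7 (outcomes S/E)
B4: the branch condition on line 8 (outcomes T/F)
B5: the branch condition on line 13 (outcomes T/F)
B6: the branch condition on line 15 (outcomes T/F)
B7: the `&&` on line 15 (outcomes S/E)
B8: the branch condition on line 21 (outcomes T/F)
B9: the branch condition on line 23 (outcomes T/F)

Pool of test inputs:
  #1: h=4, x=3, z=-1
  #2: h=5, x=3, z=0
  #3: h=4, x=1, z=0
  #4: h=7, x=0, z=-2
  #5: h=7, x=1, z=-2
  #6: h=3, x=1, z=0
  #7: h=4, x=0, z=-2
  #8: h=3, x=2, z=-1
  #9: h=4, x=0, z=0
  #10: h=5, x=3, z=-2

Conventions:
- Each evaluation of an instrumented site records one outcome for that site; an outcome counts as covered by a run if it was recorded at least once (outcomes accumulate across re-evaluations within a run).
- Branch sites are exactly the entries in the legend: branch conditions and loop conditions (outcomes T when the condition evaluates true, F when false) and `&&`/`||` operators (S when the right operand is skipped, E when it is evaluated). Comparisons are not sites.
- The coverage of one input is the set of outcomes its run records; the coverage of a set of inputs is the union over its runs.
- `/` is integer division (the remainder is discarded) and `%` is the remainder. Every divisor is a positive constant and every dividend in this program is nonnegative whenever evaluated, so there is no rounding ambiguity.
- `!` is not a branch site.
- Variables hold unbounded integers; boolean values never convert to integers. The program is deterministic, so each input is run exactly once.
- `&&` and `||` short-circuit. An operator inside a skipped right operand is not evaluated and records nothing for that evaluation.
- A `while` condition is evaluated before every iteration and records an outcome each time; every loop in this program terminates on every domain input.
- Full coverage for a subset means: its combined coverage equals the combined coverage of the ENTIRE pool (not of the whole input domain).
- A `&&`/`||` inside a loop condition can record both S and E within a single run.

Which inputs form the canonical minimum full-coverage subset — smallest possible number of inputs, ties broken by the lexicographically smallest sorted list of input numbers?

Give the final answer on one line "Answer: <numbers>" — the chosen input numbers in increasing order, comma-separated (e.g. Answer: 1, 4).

input #1, h=4, x=3, z=-1: outcomes B1=T, B1=F, B2=F, B3=E, B5=F, B6=T, B7=E, B8=T
input #2, h=5, x=3, z=0: outcomes B1=T, B1=F, B2=F, B3=E, B5=F, B6=F, B7=E, B8=T
input #3, h=4, x=1, z=0: outcomes B1=T, B1=F, B2=F, B3=E, B5=F, B6=T, B7=E, B8=T
input #4, h=7, x=0, z=-2: outcomes B1=T, B1=F, B2=T, B2=F, B3=S, B3=E, B4=F, B5=T, B8=T
input #5, h=7, x=1, z=-2: outcomes B1=T, B1=F, B2=F, B3=E, B5=T, B8=T
input #6, h=3, x=1, z=0: outcomes B1=T, B1=F, B2=F, B3=E, B5=F, B6=F, B7=E, B8=T
input #7, h=4, x=0, z=-2: outcomes B1=T, B1=F, B2=T, B2=F, B3=S, B3=E, B4=T, B5=T, B8=F, B9=T
input #8, h=3, x=2, z=-1: outcomes B1=T, B1=F, B2=F, B3=E, B5=F, B6=F, B7=S, B8=T
input #9, h=4, x=0, z=0: outcomes B1=T, B1=F, B2=T, B2=F, B3=S, B3=E, B4=T, B5=F, B6=F, B7=S, B8=F, B9=T
input #10, h=5, x=3, z=-2: outcomes B1=T, B1=F, B2=F, B3=E, B5=T, B8=T
union over all inputs: B1=T, B1=F, B2=T, B2=F, B3=S, B3=E, B4=T, B4=F, B5=T, B5=F, B6=T, B6=F, B7=S, B7=E, B8=T, B8=F, B9=T (17 outcomes)
every size-1 subset falls short of the 17 outcomes (best: 12/17)
every size-2 subset falls short of the 17 outcomes (best: 15/17)
size 3: inputs {1, 4, 9} cover all 17 outcomes, and no lexicographically smaller subset of this size does

Answer: 1, 4, 9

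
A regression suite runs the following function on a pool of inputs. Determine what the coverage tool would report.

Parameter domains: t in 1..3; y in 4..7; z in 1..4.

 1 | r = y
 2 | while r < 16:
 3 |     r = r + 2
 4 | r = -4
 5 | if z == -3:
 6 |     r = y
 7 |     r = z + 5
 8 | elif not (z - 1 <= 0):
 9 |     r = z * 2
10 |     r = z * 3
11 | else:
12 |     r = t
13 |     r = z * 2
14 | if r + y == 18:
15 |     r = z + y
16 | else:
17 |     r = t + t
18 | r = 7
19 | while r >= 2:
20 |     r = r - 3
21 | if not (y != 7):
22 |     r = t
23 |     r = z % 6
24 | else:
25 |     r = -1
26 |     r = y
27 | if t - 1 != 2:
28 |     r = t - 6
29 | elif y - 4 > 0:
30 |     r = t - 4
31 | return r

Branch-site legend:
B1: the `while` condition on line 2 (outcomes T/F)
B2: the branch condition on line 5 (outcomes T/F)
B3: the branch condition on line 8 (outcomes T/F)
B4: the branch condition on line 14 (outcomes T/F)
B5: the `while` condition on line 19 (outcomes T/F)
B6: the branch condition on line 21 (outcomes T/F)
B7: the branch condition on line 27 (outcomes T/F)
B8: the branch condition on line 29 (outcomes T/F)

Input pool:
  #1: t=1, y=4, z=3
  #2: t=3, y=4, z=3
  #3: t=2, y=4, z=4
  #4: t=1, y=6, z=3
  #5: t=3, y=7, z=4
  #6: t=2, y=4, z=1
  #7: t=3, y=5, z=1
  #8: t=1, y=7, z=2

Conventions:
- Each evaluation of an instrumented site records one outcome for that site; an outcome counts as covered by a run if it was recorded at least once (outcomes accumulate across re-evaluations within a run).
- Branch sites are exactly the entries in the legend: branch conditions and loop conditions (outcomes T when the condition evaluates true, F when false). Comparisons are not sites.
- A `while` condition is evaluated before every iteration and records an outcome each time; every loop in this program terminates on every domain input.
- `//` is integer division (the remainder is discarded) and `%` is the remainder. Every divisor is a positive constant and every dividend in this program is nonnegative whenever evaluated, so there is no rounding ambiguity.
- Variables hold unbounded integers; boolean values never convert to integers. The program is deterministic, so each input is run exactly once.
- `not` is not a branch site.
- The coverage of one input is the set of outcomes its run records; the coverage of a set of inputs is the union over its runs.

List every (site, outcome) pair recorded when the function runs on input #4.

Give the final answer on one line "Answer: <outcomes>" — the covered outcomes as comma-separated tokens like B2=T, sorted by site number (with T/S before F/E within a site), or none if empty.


Tracing the run of input #4 (t=1, y=6, z=3):
  B1->T, B1->T, B1->T, B1->T, B1->T, B1->F, B2->F, B3->T, B4->F, B5->T
  B5->T, B5->F, B6->F, B7->T
collecting distinct outcomes: B1=T, B1=F, B2=F, B3=T, B4=F, B5=T, B5=F, B6=F, B7=T
Answer: B1=T, B1=F, B2=F, B3=T, B4=F, B5=T, B5=F, B6=F, B7=T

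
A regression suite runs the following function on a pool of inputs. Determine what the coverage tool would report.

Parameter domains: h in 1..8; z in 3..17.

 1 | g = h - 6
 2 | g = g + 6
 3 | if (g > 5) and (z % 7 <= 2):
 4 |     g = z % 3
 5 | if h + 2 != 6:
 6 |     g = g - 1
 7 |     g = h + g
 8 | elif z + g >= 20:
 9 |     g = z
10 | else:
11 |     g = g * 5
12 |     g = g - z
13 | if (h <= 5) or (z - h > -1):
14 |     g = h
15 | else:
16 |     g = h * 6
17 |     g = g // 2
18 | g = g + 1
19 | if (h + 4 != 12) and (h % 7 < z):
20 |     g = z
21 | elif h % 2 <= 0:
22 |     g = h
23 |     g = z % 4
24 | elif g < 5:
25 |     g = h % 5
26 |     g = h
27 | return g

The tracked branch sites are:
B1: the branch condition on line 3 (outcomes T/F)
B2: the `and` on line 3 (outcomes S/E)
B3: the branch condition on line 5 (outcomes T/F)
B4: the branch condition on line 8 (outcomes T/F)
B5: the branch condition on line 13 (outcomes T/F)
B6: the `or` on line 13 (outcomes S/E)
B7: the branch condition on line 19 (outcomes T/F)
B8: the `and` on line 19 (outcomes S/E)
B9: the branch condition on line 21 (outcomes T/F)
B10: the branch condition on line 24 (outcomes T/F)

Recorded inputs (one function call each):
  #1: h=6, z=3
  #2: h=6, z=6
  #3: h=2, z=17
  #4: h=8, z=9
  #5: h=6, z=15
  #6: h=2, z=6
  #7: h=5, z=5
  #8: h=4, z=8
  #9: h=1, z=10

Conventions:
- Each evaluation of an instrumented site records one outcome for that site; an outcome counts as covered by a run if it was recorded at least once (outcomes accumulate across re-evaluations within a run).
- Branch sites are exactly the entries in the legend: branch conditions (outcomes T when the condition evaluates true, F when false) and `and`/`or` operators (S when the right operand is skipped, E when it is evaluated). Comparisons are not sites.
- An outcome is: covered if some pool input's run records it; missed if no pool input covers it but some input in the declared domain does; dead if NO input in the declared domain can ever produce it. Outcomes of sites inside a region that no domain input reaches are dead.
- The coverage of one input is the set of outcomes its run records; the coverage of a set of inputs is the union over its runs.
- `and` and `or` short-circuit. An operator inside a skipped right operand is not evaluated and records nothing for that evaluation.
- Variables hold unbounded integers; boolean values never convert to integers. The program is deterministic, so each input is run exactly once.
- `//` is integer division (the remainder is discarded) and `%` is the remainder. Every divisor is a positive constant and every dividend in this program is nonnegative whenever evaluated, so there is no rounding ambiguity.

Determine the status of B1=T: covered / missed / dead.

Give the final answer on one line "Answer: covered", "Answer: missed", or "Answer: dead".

B1=T is recorded by pool input(s) 4, 5 -> covered

Answer: covered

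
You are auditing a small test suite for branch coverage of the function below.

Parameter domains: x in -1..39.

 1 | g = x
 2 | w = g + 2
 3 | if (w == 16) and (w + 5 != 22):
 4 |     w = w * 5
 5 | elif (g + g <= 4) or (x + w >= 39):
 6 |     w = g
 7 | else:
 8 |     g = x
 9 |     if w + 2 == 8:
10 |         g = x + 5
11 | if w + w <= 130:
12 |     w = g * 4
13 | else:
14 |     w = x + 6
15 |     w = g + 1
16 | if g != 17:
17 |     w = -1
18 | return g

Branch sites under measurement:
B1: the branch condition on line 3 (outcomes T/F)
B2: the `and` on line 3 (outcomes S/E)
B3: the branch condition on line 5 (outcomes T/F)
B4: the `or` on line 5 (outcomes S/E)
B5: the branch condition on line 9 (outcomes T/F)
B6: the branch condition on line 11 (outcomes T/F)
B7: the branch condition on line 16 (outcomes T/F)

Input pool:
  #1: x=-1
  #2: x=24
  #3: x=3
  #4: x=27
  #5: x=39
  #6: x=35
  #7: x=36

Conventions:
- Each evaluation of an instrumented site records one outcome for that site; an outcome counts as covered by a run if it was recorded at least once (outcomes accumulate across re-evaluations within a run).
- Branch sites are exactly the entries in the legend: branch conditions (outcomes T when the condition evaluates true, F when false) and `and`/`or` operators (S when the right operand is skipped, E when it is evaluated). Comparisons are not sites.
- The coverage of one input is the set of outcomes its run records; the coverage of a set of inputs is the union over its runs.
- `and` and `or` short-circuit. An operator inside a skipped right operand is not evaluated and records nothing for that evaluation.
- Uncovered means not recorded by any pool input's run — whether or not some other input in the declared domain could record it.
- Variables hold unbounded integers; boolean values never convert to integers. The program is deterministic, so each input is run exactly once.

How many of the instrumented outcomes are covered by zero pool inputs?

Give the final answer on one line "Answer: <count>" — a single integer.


test 1 (x=-1) hits B1=F, B2=S, B3=T, B4=S, B6=T, B7=T
test 2 (x=24) hits B1=F, B2=S, B3=T, B4=E, B6=T, B7=T
test 3 (x=3) hits B1=F, B2=S, B3=F, B4=E, B5=F, B6=T, B7=T
test 4 (x=27) hits B1=F, B2=S, B3=T, B4=E, B6=T, B7=T
test 5 (x=39) hits B1=F, B2=S, B3=T, B4=E, B6=T, B7=T
test 6 (x=35) hits B1=F, B2=S, B3=T, B4=E, B6=T, B7=T
test 7 (x=36) hits B1=F, B2=S, B3=T, B4=E, B6=T, B7=T
union over the pool: B1=F, B2=S, B3=T, B3=F, B4=S, B4=E, B5=F, B6=T, B7=T
uncovered (5 of 14): B1=T, B2=E, B5=T, B6=F, B7=F
Answer: 5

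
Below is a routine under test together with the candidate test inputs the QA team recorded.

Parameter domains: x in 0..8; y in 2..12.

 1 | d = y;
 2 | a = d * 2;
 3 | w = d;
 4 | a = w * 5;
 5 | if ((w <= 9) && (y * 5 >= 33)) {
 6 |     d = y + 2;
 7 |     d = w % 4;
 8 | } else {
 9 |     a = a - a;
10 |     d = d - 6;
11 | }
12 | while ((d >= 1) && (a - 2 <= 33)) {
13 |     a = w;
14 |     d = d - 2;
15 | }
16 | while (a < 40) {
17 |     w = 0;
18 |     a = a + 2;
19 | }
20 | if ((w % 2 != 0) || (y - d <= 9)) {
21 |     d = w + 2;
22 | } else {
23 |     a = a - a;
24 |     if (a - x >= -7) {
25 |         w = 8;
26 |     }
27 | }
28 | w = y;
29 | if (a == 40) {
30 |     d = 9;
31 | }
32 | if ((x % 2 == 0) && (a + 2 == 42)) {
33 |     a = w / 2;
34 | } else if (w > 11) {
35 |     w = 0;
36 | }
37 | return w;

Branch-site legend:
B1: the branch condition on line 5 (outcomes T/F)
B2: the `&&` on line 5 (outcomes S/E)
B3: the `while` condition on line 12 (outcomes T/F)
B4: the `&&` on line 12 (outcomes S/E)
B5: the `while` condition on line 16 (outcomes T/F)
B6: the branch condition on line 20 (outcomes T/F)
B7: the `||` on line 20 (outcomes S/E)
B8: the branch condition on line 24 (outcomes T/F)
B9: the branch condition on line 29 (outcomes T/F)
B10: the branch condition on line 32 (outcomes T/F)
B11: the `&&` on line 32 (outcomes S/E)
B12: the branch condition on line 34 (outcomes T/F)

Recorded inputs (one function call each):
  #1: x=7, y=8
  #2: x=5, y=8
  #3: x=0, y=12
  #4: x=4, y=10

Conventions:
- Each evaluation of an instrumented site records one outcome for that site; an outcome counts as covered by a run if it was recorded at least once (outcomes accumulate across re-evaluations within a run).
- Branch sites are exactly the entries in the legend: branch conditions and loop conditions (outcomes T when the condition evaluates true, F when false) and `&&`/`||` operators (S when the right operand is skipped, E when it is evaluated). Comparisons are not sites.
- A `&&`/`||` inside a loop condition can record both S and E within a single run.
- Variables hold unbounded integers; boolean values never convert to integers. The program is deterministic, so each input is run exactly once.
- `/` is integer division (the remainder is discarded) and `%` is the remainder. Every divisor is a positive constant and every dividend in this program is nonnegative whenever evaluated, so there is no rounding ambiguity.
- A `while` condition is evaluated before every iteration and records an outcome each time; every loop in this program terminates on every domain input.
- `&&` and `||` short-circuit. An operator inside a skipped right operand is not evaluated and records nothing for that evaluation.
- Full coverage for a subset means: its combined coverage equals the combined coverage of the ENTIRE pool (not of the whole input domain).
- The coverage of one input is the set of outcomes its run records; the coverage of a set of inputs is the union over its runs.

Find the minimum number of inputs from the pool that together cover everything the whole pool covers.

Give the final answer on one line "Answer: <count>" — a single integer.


input #1 (x=7, y=8): events B2->E, B1->T, B4->S, B3->F, B5->F, B7->E, B6->T, B9->T, B11->S, B10->F, B12->F; covers B1=T, B2=E, B3=F, B4=S, B5=F, B6=T, B7=E, B9=T, B10=F, B11=S, B12=F
input #2 (x=5, y=8): events B2->E, B1->T, B4->S, B3->F, B5->F, B7->E, B6->T, B9->T, B11->S, B10->F, B12->F; covers B1=T, B2=E, B3=F, B4=S, B5=F, B6=T, B7=E, B9=T, B10=F, B11=S, B12=F
input #3 (x=0, y=12): events B2->S, B1->F, B4->E, B3->T, B4->E, B3->T, B4->E, B3->T, B4->S, B3->F, B5->T, B5->T, B5->T, B5->T, ...; covers B1=F, B2=S, B3=T, B3=F, B4=S, B4=E, B5=T, B5=F, B6=F, B7=E, B8=T, B9=F, B10=F, B11=E, B12=T
input #4 (x=4, y=10): events B2->S, B1->F, B4->E, B3->T, B4->E, B3->T, B4->S, B3->F, B5->T, B5->T, B5->T, B5->T, B5->T, B5->T, ...; covers B1=F, B2=S, B3=T, B3=F, B4=S, B4=E, B5=T, B5=F, B6=F, B7=E, B8=T, B9=F, B10=F, B11=E, B12=F
the full pool covers 21 outcomes: B1=T, B1=F, B2=S, B2=E, B3=T, B3=F, B4=S, B4=E, B5=T, B5=F, B6=T, B6=F, B7=E, B8=T, B9=T, B9=F, B10=F, B11=S, B11=E, B12=T, B12=F
size 1 is not enough: best union over all size-1 subsets is 15/21
size 2: inputs {1, 3} cover all 21 outcomes, and no lexicographically smaller subset of this size does
Answer: 2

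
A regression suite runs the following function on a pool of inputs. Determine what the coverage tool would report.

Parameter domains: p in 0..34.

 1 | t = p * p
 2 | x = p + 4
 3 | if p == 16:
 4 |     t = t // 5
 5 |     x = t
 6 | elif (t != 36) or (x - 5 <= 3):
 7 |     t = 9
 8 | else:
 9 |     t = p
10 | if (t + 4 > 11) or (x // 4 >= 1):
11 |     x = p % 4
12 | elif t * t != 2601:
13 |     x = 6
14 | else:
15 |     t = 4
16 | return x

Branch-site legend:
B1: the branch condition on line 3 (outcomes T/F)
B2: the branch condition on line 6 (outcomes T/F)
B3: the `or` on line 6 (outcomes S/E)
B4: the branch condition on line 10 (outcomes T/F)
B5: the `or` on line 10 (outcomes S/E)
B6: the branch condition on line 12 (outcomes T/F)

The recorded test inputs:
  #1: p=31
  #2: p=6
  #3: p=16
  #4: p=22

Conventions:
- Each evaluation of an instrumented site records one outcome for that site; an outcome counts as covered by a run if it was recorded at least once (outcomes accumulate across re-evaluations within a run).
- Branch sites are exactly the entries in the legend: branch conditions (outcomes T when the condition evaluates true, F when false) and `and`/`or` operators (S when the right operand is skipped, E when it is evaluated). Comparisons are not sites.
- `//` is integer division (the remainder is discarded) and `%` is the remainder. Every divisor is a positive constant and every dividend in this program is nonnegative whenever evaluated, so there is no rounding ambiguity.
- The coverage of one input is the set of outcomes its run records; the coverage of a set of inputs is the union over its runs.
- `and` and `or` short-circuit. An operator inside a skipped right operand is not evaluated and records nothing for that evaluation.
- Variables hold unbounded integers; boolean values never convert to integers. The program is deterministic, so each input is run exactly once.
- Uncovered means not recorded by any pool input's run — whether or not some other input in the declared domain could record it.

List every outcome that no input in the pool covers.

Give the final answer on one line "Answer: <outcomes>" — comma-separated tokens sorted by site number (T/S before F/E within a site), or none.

run #1 (p=31) runs B1->F, B3->S, B2->T, B5->S, B4->T; records B1=F, B2=T, B3=S, B4=T, B5=S
run #2 (p=6) runs B1->F, B3->E, B2->F, B5->E, B4->T; records B1=F, B2=F, B3=E, B4=T, B5=E
run #3 (p=16) runs B1->T, B5->S, B4->T; records B1=T, B4=T, B5=S
run #4 (p=22) runs B1->F, B3->S, B2->T, B5->S, B4->T; records B1=F, B2=T, B3=S, B4=T, B5=S
union over the pool: B1=T, B1=F, B2=T, B2=F, B3=S, B3=E, B4=T, B5=S, B5=E
uncovered (3 of 12): B4=F, B6=T, B6=F

Answer: B4=F, B6=T, B6=F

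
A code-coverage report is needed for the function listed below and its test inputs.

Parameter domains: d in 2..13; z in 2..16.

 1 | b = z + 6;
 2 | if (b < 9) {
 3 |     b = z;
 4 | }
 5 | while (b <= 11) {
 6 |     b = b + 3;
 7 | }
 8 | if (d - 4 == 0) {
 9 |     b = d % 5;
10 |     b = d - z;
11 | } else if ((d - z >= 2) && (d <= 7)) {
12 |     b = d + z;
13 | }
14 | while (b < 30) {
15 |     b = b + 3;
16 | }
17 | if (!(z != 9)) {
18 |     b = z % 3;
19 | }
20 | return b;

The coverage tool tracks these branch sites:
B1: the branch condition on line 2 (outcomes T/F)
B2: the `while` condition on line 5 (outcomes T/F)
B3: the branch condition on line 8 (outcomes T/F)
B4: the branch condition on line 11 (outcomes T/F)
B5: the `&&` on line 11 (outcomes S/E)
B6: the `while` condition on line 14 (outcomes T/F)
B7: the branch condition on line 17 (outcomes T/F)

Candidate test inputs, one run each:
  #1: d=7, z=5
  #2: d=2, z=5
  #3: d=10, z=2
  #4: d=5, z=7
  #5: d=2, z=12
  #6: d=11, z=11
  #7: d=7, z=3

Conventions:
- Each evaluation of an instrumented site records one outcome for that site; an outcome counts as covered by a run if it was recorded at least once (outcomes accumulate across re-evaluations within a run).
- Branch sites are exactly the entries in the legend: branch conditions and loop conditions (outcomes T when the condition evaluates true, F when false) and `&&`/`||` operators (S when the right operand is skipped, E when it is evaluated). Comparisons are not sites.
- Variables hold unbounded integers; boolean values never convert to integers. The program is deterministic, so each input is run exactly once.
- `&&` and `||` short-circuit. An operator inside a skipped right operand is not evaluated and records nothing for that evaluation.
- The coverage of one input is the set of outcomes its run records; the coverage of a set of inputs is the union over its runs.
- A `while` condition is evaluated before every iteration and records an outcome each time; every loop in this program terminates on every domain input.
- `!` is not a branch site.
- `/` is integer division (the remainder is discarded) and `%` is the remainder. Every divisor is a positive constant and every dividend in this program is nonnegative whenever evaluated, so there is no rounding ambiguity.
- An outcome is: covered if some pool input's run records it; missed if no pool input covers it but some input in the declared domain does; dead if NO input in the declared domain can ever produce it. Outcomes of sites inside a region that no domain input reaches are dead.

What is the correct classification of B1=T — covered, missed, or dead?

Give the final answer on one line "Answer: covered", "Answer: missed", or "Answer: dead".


B1=T is recorded by pool input(s) 3 -> covered
Answer: covered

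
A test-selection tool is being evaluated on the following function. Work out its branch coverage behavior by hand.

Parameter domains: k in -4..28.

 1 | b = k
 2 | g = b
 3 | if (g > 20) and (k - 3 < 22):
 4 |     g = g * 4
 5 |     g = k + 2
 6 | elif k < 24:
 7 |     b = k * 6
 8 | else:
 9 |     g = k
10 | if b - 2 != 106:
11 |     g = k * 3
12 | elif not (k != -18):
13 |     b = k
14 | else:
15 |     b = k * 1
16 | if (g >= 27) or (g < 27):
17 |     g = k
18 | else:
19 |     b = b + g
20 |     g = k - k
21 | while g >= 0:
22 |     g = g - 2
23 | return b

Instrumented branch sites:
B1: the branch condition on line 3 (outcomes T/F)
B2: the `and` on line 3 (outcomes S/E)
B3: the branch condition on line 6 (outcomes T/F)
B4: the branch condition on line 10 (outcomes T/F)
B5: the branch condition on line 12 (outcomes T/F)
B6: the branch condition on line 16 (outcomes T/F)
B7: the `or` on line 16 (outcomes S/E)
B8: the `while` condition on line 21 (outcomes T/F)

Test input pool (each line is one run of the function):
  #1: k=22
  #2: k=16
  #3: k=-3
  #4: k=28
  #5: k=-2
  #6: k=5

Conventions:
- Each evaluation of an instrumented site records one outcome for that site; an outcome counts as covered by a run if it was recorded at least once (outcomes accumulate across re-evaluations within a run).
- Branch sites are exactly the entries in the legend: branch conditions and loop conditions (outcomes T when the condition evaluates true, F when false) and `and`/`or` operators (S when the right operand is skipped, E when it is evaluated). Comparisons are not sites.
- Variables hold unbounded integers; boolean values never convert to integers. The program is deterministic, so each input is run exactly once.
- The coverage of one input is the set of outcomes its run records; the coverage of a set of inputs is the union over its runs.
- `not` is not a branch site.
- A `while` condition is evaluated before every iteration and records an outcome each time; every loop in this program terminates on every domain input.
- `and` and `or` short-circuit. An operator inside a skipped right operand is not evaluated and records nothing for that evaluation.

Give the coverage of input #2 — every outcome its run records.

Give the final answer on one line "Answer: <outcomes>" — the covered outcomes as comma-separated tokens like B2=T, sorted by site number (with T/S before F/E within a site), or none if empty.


Simulating input #2 (k=16) step by step:
  B2->S, B1->F, B3->T, B4->T, B7->S, B6->T, B8->T, B8->T, B8->T, B8->T
  B8->T, B8->T, B8->T, B8->T, B8->T, B8->F
distinct outcomes covered: B1=F, B2=S, B3=T, B4=T, B6=T, B7=S, B8=T, B8=F
Answer: B1=F, B2=S, B3=T, B4=T, B6=T, B7=S, B8=T, B8=F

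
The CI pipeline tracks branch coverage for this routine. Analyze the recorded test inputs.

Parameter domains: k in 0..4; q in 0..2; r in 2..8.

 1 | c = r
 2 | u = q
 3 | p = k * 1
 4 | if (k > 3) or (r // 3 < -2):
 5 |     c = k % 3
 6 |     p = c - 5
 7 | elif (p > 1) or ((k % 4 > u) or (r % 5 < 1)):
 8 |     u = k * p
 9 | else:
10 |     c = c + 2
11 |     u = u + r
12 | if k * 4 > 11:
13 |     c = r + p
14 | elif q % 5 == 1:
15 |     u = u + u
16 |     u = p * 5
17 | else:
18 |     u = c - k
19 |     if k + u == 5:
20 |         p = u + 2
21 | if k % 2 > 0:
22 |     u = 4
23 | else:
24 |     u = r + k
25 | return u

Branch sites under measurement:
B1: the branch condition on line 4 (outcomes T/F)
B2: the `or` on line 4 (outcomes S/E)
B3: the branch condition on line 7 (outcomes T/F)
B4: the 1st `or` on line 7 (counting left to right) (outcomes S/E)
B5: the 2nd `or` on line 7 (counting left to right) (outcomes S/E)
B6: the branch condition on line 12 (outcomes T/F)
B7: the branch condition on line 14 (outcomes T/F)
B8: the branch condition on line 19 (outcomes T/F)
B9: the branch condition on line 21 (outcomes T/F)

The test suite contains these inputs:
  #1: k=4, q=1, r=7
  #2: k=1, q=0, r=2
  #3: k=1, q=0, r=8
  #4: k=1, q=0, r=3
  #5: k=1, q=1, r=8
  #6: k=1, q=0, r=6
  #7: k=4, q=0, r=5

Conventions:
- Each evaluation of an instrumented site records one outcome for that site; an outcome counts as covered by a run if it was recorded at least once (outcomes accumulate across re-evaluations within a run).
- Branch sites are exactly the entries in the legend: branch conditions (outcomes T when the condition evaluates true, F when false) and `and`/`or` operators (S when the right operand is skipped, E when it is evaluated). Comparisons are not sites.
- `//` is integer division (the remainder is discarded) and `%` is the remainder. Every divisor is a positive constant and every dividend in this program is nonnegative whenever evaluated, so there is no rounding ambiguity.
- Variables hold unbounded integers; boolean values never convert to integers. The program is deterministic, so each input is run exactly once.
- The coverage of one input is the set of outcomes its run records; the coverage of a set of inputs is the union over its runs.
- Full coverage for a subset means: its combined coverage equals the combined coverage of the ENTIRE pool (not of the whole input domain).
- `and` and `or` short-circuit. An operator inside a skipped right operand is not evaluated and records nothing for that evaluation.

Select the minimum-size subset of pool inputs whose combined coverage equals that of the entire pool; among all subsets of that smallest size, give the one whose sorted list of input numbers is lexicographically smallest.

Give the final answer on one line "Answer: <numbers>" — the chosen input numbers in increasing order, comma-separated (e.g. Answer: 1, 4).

run #1 (k=4, q=1, r=7) records B1=T, B2=S, B6=T, B9=F
run #2 (k=1, q=0, r=2) records B1=F, B2=E, B3=T, B4=E, B5=S, B6=F, B7=F, B8=F, B9=T
run #3 (k=1, q=0, r=8) records B1=F, B2=E, B3=T, B4=E, B5=S, B6=F, B7=F, B8=F, B9=T
run #4 (k=1, q=0, r=3) records B1=F, B2=E, B3=T, B4=E, B5=S, B6=F, B7=F, B8=F, B9=T
run #5 (k=1, q=1, r=8) records B1=F, B2=E, B3=F, B4=E, B5=E, B6=F, B7=T, B9=T
run #6 (k=1, q=0, r=6) records B1=F, B2=E, B3=T, B4=E, B5=S, B6=F, B7=F, B8=F, B9=T
run #7 (k=4, q=0, r=5) records B1=T, B2=S, B6=T, B9=F
pool-wide coverage (16 outcomes): B1=T, B1=F, B2=S, B2=E, B3=T, B3=F, B4=E, B5=S, B5=E, B6=T, B6=F, B7=T, B7=F, B8=F, B9=T, B9=F
no size-1 subset reaches all 16 outcomes (best union: 9/16)
no size-2 subset reaches all 16 outcomes (best union: 13/16)
size 3: inputs {1, 2, 5} cover all 16 outcomes, and no lexicographically smaller subset of this size does

Answer: 1, 2, 5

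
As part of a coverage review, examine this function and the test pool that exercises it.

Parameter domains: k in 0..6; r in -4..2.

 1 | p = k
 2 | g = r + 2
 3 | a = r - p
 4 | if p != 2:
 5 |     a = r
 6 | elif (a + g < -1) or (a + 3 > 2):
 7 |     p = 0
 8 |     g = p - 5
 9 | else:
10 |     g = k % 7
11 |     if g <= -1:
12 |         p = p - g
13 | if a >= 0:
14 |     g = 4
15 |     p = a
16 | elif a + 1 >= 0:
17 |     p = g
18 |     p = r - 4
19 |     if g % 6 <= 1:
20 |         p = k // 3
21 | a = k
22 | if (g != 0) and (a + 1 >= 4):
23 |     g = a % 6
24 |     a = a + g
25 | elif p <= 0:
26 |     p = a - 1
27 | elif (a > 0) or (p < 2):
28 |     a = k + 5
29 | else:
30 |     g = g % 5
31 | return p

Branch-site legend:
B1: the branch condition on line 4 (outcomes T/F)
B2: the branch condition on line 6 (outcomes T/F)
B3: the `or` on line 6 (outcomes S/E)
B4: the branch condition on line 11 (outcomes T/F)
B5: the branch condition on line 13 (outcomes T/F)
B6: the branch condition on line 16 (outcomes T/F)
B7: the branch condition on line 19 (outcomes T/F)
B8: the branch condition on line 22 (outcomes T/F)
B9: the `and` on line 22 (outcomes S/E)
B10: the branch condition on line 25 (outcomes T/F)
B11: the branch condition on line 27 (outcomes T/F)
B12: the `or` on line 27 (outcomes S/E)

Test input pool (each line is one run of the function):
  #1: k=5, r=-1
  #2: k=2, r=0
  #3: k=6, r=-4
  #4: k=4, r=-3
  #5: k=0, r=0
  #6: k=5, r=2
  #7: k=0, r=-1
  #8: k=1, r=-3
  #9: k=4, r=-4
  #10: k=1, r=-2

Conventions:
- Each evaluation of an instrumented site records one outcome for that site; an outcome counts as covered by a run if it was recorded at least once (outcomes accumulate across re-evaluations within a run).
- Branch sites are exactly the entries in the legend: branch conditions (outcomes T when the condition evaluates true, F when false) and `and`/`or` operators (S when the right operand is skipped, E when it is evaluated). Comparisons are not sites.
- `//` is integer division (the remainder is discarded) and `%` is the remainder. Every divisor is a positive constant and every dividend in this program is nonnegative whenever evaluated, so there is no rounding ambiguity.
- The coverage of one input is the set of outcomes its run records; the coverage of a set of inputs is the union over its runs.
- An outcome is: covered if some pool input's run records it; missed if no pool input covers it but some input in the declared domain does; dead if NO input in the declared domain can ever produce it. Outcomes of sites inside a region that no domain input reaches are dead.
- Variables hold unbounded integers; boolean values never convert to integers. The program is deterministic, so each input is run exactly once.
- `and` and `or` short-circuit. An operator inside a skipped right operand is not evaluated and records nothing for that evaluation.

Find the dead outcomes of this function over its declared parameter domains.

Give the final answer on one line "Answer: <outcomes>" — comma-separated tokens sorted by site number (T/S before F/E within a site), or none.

running all 49 domain inputs and tallying outcomes:
  B4=T: unreachable across the whole domain -> dead
  reachable outcomes have witnesses, e.g. B1=T (e.g. k=0, r=-4), B1=F (e.g. k=2, r=-4), B2=T (e.g. k=2, r=-4), B2=F (e.g. k=2, r=0)

Answer: B4=T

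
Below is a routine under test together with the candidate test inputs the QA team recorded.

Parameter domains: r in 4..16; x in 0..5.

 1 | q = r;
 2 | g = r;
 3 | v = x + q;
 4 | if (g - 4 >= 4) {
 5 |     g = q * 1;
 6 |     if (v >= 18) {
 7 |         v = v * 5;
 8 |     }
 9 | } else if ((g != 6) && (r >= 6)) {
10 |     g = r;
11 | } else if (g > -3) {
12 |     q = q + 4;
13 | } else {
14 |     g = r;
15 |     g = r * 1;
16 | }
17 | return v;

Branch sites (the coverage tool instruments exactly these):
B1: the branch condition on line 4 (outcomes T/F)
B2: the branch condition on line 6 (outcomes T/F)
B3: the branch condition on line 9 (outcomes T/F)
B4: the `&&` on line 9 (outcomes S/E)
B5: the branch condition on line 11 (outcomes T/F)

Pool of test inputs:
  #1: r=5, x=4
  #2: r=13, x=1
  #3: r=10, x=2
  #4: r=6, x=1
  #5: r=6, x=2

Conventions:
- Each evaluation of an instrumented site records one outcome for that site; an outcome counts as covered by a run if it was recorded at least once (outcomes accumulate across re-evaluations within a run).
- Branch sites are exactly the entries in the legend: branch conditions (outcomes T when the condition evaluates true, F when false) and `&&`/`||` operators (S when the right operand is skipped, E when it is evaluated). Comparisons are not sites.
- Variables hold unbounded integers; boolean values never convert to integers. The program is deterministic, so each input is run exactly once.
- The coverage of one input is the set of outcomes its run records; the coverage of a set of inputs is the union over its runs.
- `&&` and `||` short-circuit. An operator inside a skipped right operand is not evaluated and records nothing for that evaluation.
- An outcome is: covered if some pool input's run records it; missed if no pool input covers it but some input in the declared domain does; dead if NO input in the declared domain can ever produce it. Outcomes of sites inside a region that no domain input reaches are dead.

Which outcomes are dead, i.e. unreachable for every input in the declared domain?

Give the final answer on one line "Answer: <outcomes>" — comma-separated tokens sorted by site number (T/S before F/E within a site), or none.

exhaustive pass over the 78-input domain:
  B5=F: zero occurrences over every domain input -> dead
  reachable outcomes have witnesses, e.g. B1=T (e.g. r=8, x=0), B1=F (e.g. r=4, x=0), B2=T (e.g. r=13, x=5), B2=F (e.g. r=8, x=0)

Answer: B5=F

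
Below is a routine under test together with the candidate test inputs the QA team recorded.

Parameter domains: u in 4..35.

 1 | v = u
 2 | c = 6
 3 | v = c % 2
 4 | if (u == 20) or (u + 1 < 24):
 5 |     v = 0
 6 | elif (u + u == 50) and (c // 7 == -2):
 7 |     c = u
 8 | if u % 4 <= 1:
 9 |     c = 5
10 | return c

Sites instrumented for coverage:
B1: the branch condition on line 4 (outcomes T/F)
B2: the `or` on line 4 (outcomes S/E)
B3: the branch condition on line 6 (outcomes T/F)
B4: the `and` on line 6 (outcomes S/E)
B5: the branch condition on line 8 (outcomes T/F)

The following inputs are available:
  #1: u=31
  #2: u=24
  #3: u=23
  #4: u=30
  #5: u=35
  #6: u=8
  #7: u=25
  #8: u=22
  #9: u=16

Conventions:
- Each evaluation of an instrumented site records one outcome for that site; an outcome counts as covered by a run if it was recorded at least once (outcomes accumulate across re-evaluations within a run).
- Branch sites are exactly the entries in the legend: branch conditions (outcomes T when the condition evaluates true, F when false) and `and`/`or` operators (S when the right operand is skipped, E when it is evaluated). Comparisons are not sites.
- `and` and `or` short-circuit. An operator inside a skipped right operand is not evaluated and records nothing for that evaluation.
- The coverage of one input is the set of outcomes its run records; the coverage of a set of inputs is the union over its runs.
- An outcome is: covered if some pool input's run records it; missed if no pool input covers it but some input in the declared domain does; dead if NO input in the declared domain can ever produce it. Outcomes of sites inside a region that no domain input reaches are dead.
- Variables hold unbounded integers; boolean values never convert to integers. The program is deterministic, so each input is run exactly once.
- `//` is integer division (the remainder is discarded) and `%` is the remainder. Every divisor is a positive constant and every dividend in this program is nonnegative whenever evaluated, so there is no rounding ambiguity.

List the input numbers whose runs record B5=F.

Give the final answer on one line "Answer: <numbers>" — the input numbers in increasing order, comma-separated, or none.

input #1 (u=31): produces B5=F
input #2 (u=24): does not produce B5=F
input #3 (u=23): produces B5=F
input #4 (u=30): produces B5=F
input #5 (u=35): produces B5=F
input #6 (u=8): does not produce B5=F
input #7 (u=25): does not produce B5=F
input #8 (u=22): produces B5=F
input #9 (u=16): does not produce B5=F

Answer: 1, 3, 4, 5, 8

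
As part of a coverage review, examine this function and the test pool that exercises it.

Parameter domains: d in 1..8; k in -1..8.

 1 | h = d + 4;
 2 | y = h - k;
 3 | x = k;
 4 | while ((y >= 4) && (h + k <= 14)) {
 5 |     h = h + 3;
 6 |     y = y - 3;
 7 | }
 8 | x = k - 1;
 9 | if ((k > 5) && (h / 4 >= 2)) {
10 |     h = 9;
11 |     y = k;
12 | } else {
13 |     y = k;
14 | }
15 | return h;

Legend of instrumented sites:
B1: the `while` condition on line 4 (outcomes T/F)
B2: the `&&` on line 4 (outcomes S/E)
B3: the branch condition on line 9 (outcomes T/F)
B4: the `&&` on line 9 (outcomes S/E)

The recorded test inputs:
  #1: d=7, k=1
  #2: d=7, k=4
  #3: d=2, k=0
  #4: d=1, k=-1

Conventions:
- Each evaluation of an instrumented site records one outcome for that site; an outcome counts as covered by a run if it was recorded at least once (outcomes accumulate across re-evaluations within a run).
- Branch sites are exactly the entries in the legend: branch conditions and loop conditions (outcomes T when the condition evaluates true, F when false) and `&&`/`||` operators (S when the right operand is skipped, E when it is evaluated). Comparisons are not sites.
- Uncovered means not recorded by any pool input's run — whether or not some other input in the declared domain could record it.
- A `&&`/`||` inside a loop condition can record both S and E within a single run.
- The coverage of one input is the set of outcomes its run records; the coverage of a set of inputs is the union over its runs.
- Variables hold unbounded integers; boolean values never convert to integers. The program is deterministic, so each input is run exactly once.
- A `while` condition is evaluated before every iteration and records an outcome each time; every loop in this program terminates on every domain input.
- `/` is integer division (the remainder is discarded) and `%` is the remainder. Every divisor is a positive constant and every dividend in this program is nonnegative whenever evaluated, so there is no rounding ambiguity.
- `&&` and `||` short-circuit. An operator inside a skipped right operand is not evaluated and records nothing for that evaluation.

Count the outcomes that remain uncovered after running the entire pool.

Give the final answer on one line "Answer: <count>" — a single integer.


input #1, d=7, k=1: events B2->E, B1->T, B2->E, B1->F, B4->S, B3->F; outcomes B1=T, B1=F, B2=E, B3=F, B4=S
input #2, d=7, k=4: events B2->E, B1->F, B4->S, B3->F; outcomes B1=F, B2=E, B3=F, B4=S
input #3, d=2, k=0: events B2->E, B1->T, B2->S, B1->F, B4->S, B3->F; outcomes B1=T, B1=F, B2=S, B2=E, B3=F, B4=S
input #4, d=1, k=-1: events B2->E, B1->T, B2->S, B1->F, B4->S, B3->F; outcomes B1=T, B1=F, B2=S, B2=E, B3=F, B4=S
union over the pool: B1=T, B1=F, B2=S, B2=E, B3=F, B4=S
uncovered (2 of 8): B3=T, B4=E
Answer: 2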